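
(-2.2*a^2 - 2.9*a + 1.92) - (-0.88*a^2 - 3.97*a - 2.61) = -1.32*a^2 + 1.07*a + 4.53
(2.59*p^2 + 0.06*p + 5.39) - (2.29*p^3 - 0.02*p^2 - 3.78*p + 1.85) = -2.29*p^3 + 2.61*p^2 + 3.84*p + 3.54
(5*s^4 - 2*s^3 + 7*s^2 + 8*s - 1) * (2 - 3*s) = -15*s^5 + 16*s^4 - 25*s^3 - 10*s^2 + 19*s - 2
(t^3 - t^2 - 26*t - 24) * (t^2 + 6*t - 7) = t^5 + 5*t^4 - 39*t^3 - 173*t^2 + 38*t + 168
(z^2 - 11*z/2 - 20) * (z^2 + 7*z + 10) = z^4 + 3*z^3/2 - 97*z^2/2 - 195*z - 200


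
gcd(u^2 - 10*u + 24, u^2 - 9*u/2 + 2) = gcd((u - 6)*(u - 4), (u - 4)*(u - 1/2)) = u - 4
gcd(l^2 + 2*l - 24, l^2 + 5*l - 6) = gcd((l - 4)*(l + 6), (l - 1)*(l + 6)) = l + 6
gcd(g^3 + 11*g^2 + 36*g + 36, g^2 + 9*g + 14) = g + 2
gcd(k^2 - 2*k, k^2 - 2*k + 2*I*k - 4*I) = k - 2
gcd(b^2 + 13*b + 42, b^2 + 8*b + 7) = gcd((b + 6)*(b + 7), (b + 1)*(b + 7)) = b + 7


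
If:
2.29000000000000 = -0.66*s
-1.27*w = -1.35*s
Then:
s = -3.47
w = -3.69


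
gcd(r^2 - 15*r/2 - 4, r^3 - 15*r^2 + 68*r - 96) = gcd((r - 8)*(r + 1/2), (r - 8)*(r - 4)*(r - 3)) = r - 8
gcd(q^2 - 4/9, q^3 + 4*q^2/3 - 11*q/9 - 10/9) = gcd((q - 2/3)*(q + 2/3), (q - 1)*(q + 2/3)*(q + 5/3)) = q + 2/3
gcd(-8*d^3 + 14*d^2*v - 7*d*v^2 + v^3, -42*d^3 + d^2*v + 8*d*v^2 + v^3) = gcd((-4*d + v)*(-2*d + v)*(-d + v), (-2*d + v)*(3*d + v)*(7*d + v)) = -2*d + v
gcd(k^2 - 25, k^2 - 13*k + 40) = k - 5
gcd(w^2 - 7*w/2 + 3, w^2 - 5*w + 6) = w - 2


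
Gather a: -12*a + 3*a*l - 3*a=a*(3*l - 15)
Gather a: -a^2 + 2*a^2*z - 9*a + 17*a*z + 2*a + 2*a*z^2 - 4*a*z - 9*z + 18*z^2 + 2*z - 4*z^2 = a^2*(2*z - 1) + a*(2*z^2 + 13*z - 7) + 14*z^2 - 7*z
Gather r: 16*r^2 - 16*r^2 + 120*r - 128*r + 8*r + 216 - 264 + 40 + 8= 0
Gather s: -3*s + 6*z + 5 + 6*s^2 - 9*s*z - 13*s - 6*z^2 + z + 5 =6*s^2 + s*(-9*z - 16) - 6*z^2 + 7*z + 10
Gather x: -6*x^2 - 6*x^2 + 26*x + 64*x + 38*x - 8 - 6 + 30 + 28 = -12*x^2 + 128*x + 44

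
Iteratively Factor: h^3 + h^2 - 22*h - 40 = (h + 2)*(h^2 - h - 20) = (h + 2)*(h + 4)*(h - 5)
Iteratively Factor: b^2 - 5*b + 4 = (b - 4)*(b - 1)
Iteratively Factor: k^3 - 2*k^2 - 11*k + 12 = (k + 3)*(k^2 - 5*k + 4) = (k - 1)*(k + 3)*(k - 4)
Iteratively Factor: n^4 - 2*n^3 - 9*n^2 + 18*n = (n - 2)*(n^3 - 9*n) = (n - 3)*(n - 2)*(n^2 + 3*n) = n*(n - 3)*(n - 2)*(n + 3)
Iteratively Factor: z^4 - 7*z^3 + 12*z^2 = (z - 3)*(z^3 - 4*z^2) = z*(z - 3)*(z^2 - 4*z) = z^2*(z - 3)*(z - 4)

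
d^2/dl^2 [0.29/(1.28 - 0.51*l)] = -0.150858/(0.51*l - 1.28)^3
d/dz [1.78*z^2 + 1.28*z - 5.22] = 3.56*z + 1.28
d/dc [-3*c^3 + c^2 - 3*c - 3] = -9*c^2 + 2*c - 3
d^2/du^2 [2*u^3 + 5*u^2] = 12*u + 10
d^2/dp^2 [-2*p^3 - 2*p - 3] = -12*p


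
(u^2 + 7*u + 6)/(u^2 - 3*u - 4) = (u + 6)/(u - 4)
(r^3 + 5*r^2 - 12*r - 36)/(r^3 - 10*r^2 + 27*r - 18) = (r^2 + 8*r + 12)/(r^2 - 7*r + 6)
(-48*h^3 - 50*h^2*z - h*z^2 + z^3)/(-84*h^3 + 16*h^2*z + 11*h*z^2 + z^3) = (-8*h^2 - 7*h*z + z^2)/(-14*h^2 + 5*h*z + z^2)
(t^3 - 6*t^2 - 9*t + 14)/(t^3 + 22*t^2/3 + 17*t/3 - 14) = 3*(t^2 - 5*t - 14)/(3*t^2 + 25*t + 42)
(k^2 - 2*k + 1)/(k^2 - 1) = (k - 1)/(k + 1)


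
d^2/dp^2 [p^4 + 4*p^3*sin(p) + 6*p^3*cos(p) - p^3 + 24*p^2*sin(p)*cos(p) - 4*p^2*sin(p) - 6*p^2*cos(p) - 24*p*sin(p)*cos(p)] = -4*p^3*sin(p) - 6*p^3*cos(p) - 32*p^2*sin(p) - 48*p^2*sin(2*p) + 30*p^2*cos(p) + 12*p^2 + 48*p*sin(p) + 48*p*sin(2*p) + 20*p*cos(p) + 96*p*cos(2*p) - 6*p - 8*sin(p) + 24*sin(2*p) - 12*cos(p) - 48*cos(2*p)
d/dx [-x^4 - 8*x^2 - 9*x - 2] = -4*x^3 - 16*x - 9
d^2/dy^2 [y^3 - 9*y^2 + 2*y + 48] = 6*y - 18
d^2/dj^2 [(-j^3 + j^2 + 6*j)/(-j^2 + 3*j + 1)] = 2*(j^3 + 6*j^2 - 15*j + 17)/(j^6 - 9*j^5 + 24*j^4 - 9*j^3 - 24*j^2 - 9*j - 1)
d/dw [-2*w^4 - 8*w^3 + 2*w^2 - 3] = 4*w*(-2*w^2 - 6*w + 1)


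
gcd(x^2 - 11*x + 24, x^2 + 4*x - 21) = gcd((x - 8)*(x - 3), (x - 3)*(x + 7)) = x - 3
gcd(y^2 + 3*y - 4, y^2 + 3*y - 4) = y^2 + 3*y - 4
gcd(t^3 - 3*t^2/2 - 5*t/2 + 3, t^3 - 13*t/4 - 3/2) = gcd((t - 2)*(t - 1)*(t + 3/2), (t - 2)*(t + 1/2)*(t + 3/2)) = t^2 - t/2 - 3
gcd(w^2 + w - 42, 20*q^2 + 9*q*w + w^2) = 1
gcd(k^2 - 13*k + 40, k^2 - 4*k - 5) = k - 5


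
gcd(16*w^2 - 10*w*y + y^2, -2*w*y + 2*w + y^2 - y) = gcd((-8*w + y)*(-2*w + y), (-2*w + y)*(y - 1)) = -2*w + y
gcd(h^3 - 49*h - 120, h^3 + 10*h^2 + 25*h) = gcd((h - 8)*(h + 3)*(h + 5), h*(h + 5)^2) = h + 5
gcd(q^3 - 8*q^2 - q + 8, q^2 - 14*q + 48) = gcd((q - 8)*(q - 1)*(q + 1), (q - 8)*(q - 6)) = q - 8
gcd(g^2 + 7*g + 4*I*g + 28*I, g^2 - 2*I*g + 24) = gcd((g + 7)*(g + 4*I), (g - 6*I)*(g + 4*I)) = g + 4*I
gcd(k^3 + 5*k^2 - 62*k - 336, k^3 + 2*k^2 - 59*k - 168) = k^2 - k - 56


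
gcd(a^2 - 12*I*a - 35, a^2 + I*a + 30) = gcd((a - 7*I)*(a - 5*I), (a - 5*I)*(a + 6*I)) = a - 5*I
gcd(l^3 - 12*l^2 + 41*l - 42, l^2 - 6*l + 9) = l - 3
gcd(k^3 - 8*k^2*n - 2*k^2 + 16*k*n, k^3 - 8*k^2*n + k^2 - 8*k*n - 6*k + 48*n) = k^2 - 8*k*n - 2*k + 16*n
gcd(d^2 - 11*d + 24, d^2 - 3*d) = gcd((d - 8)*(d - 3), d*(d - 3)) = d - 3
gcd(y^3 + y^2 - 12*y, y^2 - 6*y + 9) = y - 3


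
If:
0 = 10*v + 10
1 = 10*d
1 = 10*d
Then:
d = 1/10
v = -1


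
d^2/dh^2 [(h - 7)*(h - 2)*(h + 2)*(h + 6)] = 12*h^2 - 6*h - 92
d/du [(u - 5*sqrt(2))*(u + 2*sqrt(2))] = 2*u - 3*sqrt(2)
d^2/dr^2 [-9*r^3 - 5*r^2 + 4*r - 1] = -54*r - 10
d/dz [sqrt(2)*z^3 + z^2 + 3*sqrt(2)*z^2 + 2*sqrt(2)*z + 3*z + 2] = 3*sqrt(2)*z^2 + 2*z + 6*sqrt(2)*z + 2*sqrt(2) + 3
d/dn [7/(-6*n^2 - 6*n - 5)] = 42*(2*n + 1)/(6*n^2 + 6*n + 5)^2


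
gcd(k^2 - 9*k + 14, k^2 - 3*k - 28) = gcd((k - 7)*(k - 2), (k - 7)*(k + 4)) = k - 7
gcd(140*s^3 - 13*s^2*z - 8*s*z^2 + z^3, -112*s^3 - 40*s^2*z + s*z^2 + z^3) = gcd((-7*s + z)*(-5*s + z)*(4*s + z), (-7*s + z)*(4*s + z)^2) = -28*s^2 - 3*s*z + z^2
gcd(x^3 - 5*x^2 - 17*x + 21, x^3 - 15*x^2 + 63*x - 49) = x^2 - 8*x + 7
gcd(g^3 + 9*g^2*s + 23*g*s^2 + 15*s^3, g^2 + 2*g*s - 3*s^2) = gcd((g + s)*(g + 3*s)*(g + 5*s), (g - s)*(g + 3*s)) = g + 3*s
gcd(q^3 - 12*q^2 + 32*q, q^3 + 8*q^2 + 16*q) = q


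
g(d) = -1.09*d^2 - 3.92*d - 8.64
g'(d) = -2.18*d - 3.92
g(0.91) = -13.11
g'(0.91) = -5.90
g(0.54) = -11.07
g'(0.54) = -5.10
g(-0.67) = -6.50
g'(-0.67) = -2.46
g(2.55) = -25.72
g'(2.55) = -9.48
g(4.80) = -52.57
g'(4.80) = -14.38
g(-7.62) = -42.06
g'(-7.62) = 12.69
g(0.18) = -9.38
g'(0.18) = -4.31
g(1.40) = -16.26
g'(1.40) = -6.97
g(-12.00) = -118.56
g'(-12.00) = 22.24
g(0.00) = -8.64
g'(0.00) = -3.92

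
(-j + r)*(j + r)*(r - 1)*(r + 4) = -j^2*r^2 - 3*j^2*r + 4*j^2 + r^4 + 3*r^3 - 4*r^2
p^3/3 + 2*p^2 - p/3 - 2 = (p/3 + 1/3)*(p - 1)*(p + 6)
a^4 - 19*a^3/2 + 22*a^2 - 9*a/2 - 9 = (a - 6)*(a - 3)*(a - 1)*(a + 1/2)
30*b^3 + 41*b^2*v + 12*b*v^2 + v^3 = (b + v)*(5*b + v)*(6*b + v)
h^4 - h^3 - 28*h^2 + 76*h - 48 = (h - 4)*(h - 2)*(h - 1)*(h + 6)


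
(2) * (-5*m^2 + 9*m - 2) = -10*m^2 + 18*m - 4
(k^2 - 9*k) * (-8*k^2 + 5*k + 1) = -8*k^4 + 77*k^3 - 44*k^2 - 9*k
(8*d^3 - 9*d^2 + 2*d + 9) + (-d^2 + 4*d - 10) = 8*d^3 - 10*d^2 + 6*d - 1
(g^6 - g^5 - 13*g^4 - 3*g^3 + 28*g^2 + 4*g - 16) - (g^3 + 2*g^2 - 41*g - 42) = g^6 - g^5 - 13*g^4 - 4*g^3 + 26*g^2 + 45*g + 26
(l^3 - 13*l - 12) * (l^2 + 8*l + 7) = l^5 + 8*l^4 - 6*l^3 - 116*l^2 - 187*l - 84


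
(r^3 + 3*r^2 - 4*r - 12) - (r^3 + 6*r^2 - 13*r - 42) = -3*r^2 + 9*r + 30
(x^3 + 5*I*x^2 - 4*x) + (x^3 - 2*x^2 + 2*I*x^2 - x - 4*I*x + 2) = 2*x^3 - 2*x^2 + 7*I*x^2 - 5*x - 4*I*x + 2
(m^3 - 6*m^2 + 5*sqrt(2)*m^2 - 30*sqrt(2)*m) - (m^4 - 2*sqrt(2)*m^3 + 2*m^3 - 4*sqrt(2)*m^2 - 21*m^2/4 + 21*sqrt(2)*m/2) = -m^4 - m^3 + 2*sqrt(2)*m^3 - 3*m^2/4 + 9*sqrt(2)*m^2 - 81*sqrt(2)*m/2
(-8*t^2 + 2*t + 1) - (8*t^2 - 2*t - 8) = -16*t^2 + 4*t + 9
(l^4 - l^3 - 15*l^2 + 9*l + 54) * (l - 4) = l^5 - 5*l^4 - 11*l^3 + 69*l^2 + 18*l - 216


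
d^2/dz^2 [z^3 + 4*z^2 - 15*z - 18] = 6*z + 8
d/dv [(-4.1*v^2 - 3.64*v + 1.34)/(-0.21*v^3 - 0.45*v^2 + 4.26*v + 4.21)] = (-0.861*v^4 - 1.5288*v^3 - 18.2598*v^2 - 33.316*v - 21.0328)/(0.0441*v^6 + 0.189*v^5 - 1.5867*v^4 - 5.6022*v^3 + 14.3586*v^2 + 35.8692*v + 17.7241)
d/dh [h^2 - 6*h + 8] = 2*h - 6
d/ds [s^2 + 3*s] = 2*s + 3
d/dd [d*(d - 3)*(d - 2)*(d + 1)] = 4*d^3 - 12*d^2 + 2*d + 6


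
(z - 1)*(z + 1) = z^2 - 1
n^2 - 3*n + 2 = (n - 2)*(n - 1)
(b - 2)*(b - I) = b^2 - 2*b - I*b + 2*I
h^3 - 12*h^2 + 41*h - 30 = (h - 6)*(h - 5)*(h - 1)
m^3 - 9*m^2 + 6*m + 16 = (m - 8)*(m - 2)*(m + 1)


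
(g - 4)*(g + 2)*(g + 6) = g^3 + 4*g^2 - 20*g - 48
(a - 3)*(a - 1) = a^2 - 4*a + 3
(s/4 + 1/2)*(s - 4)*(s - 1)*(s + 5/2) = s^4/4 - s^3/8 - 27*s^2/8 - 7*s/4 + 5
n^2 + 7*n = n*(n + 7)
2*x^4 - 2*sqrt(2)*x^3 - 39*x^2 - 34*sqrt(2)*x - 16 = (x - 4*sqrt(2))*(x + 2*sqrt(2))*(sqrt(2)*x + 1)^2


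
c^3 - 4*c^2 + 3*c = c*(c - 3)*(c - 1)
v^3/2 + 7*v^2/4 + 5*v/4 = v*(v/2 + 1/2)*(v + 5/2)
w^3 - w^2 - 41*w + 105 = (w - 5)*(w - 3)*(w + 7)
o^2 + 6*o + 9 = (o + 3)^2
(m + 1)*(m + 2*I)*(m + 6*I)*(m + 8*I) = m^4 + m^3 + 16*I*m^3 - 76*m^2 + 16*I*m^2 - 76*m - 96*I*m - 96*I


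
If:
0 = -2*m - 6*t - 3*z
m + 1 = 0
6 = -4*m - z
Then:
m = -1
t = 4/3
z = -2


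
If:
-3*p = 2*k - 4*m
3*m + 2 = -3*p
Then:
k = -7*p/2 - 4/3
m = -p - 2/3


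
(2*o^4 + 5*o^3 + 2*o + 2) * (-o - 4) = -2*o^5 - 13*o^4 - 20*o^3 - 2*o^2 - 10*o - 8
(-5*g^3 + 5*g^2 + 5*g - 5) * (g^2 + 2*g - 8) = -5*g^5 - 5*g^4 + 55*g^3 - 35*g^2 - 50*g + 40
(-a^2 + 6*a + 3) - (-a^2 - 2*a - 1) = 8*a + 4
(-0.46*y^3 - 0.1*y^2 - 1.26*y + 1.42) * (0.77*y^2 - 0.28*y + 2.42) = -0.3542*y^5 + 0.0518*y^4 - 2.0554*y^3 + 1.2042*y^2 - 3.4468*y + 3.4364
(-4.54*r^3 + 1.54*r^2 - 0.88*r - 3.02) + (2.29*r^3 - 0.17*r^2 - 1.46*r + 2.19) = -2.25*r^3 + 1.37*r^2 - 2.34*r - 0.83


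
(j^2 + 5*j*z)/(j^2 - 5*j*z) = (j + 5*z)/(j - 5*z)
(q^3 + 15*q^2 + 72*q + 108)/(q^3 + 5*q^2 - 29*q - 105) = (q^2 + 12*q + 36)/(q^2 + 2*q - 35)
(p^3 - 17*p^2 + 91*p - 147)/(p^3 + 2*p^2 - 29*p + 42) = (p^2 - 14*p + 49)/(p^2 + 5*p - 14)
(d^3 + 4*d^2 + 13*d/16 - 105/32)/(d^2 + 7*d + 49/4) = (16*d^2 + 8*d - 15)/(8*(2*d + 7))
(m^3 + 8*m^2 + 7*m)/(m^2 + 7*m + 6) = m*(m + 7)/(m + 6)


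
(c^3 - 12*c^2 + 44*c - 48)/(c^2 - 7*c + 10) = (c^2 - 10*c + 24)/(c - 5)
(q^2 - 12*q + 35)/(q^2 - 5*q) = (q - 7)/q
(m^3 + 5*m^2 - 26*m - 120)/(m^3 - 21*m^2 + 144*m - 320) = (m^2 + 10*m + 24)/(m^2 - 16*m + 64)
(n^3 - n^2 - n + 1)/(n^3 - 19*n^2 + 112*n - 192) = (n^3 - n^2 - n + 1)/(n^3 - 19*n^2 + 112*n - 192)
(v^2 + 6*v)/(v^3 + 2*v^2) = (v + 6)/(v*(v + 2))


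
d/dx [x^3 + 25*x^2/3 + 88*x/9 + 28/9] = 3*x^2 + 50*x/3 + 88/9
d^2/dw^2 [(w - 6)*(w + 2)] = 2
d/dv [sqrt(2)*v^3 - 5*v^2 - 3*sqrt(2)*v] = 3*sqrt(2)*v^2 - 10*v - 3*sqrt(2)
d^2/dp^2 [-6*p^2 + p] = -12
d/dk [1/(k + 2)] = -1/(k + 2)^2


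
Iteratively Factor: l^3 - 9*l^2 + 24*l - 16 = (l - 4)*(l^2 - 5*l + 4) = (l - 4)^2*(l - 1)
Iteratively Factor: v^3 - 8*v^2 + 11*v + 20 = (v - 5)*(v^2 - 3*v - 4) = (v - 5)*(v + 1)*(v - 4)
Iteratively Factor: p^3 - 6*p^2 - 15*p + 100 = (p + 4)*(p^2 - 10*p + 25) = (p - 5)*(p + 4)*(p - 5)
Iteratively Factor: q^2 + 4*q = (q)*(q + 4)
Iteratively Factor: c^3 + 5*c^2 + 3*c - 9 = (c + 3)*(c^2 + 2*c - 3) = (c - 1)*(c + 3)*(c + 3)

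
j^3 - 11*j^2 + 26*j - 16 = (j - 8)*(j - 2)*(j - 1)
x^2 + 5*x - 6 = (x - 1)*(x + 6)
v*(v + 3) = v^2 + 3*v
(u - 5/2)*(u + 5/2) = u^2 - 25/4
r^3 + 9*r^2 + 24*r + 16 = (r + 1)*(r + 4)^2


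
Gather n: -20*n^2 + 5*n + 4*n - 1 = -20*n^2 + 9*n - 1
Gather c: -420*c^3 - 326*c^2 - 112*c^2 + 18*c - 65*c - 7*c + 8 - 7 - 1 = -420*c^3 - 438*c^2 - 54*c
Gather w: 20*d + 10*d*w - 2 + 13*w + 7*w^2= 20*d + 7*w^2 + w*(10*d + 13) - 2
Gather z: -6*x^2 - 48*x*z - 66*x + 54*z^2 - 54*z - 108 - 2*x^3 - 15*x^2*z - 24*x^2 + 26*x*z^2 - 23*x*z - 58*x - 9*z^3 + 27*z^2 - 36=-2*x^3 - 30*x^2 - 124*x - 9*z^3 + z^2*(26*x + 81) + z*(-15*x^2 - 71*x - 54) - 144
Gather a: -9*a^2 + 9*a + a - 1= -9*a^2 + 10*a - 1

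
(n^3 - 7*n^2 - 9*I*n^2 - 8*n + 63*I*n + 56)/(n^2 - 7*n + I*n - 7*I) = (n^2 - 9*I*n - 8)/(n + I)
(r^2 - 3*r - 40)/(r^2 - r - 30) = (r - 8)/(r - 6)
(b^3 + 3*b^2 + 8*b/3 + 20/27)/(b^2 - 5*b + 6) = (27*b^3 + 81*b^2 + 72*b + 20)/(27*(b^2 - 5*b + 6))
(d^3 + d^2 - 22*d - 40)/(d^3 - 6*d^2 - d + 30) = (d + 4)/(d - 3)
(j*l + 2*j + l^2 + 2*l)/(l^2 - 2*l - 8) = (j + l)/(l - 4)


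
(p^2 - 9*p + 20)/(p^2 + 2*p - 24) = (p - 5)/(p + 6)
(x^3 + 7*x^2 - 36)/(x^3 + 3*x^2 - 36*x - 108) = (x - 2)/(x - 6)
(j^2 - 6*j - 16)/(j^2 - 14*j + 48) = (j + 2)/(j - 6)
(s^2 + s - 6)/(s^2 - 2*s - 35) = (-s^2 - s + 6)/(-s^2 + 2*s + 35)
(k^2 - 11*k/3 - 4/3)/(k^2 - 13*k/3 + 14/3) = (3*k^2 - 11*k - 4)/(3*k^2 - 13*k + 14)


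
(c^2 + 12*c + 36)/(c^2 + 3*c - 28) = (c^2 + 12*c + 36)/(c^2 + 3*c - 28)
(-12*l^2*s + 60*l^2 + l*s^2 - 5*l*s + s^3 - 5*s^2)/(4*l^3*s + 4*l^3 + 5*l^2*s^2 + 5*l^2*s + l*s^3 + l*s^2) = (-3*l*s + 15*l + s^2 - 5*s)/(l*(l*s + l + s^2 + s))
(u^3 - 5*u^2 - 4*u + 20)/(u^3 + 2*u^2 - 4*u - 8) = (u - 5)/(u + 2)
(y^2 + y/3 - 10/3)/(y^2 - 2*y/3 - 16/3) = (3*y - 5)/(3*y - 8)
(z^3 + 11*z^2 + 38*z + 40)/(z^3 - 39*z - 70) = (z + 4)/(z - 7)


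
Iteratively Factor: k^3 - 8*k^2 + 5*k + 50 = (k - 5)*(k^2 - 3*k - 10) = (k - 5)*(k + 2)*(k - 5)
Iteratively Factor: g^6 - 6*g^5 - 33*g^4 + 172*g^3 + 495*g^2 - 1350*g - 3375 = (g + 3)*(g^5 - 9*g^4 - 6*g^3 + 190*g^2 - 75*g - 1125) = (g - 5)*(g + 3)*(g^4 - 4*g^3 - 26*g^2 + 60*g + 225) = (g - 5)^2*(g + 3)*(g^3 + g^2 - 21*g - 45) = (g - 5)^3*(g + 3)*(g^2 + 6*g + 9) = (g - 5)^3*(g + 3)^2*(g + 3)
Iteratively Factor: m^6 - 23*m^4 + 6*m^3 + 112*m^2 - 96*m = (m - 4)*(m^5 + 4*m^4 - 7*m^3 - 22*m^2 + 24*m) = m*(m - 4)*(m^4 + 4*m^3 - 7*m^2 - 22*m + 24) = m*(m - 4)*(m - 2)*(m^3 + 6*m^2 + 5*m - 12) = m*(m - 4)*(m - 2)*(m - 1)*(m^2 + 7*m + 12) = m*(m - 4)*(m - 2)*(m - 1)*(m + 4)*(m + 3)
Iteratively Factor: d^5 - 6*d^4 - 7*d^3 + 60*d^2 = (d - 4)*(d^4 - 2*d^3 - 15*d^2) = d*(d - 4)*(d^3 - 2*d^2 - 15*d) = d^2*(d - 4)*(d^2 - 2*d - 15) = d^2*(d - 5)*(d - 4)*(d + 3)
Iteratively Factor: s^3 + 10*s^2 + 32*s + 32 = (s + 4)*(s^2 + 6*s + 8) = (s + 2)*(s + 4)*(s + 4)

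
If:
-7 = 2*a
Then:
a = -7/2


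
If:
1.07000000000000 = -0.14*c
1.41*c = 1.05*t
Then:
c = -7.64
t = -10.26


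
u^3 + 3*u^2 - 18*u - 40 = (u - 4)*(u + 2)*(u + 5)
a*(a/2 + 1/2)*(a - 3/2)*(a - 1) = a^4/2 - 3*a^3/4 - a^2/2 + 3*a/4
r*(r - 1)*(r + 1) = r^3 - r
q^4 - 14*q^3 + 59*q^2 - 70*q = q*(q - 7)*(q - 5)*(q - 2)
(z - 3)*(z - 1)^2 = z^3 - 5*z^2 + 7*z - 3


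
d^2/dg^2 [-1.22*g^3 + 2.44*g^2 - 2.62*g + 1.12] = 4.88 - 7.32*g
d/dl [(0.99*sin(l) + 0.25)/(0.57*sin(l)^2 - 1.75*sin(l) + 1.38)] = (-0.5643*sin(l)^2 - 0.285*sin(l) + 1.8037)*cos(l)/(0.3249*sin(l)^4 - 1.995*sin(l)^3 + 4.6357*sin(l)^2 - 4.83*sin(l) + 1.9044)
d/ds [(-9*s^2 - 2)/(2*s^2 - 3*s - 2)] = (27*s^2 + 44*s - 6)/(4*s^4 - 12*s^3 + s^2 + 12*s + 4)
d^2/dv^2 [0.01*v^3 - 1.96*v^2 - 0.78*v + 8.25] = 0.06*v - 3.92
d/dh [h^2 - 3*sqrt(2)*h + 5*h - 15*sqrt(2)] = 2*h - 3*sqrt(2) + 5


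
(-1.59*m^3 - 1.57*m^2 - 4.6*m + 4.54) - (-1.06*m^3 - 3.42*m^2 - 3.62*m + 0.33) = -0.53*m^3 + 1.85*m^2 - 0.98*m + 4.21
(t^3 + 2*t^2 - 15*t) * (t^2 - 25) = t^5 + 2*t^4 - 40*t^3 - 50*t^2 + 375*t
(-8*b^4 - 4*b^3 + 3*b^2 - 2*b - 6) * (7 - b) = 8*b^5 - 52*b^4 - 31*b^3 + 23*b^2 - 8*b - 42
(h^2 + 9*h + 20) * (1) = h^2 + 9*h + 20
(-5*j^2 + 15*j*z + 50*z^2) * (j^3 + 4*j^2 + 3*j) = -5*j^5 + 15*j^4*z - 20*j^4 + 50*j^3*z^2 + 60*j^3*z - 15*j^3 + 200*j^2*z^2 + 45*j^2*z + 150*j*z^2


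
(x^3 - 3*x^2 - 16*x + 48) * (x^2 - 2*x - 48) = x^5 - 5*x^4 - 58*x^3 + 224*x^2 + 672*x - 2304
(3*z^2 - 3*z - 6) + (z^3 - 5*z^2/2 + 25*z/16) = z^3 + z^2/2 - 23*z/16 - 6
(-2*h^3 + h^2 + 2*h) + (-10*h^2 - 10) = -2*h^3 - 9*h^2 + 2*h - 10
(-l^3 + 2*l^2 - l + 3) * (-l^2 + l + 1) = l^5 - 3*l^4 + 2*l^3 - 2*l^2 + 2*l + 3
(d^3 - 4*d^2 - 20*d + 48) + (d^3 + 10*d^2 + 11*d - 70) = 2*d^3 + 6*d^2 - 9*d - 22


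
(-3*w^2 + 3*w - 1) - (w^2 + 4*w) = -4*w^2 - w - 1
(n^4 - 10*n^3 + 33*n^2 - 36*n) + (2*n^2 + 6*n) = n^4 - 10*n^3 + 35*n^2 - 30*n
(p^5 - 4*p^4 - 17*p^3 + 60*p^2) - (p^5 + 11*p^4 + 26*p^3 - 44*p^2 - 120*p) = -15*p^4 - 43*p^3 + 104*p^2 + 120*p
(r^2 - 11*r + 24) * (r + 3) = r^3 - 8*r^2 - 9*r + 72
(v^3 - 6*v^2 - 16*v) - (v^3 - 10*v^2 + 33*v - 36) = 4*v^2 - 49*v + 36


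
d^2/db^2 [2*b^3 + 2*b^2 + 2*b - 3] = 12*b + 4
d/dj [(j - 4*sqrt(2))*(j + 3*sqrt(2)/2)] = 2*j - 5*sqrt(2)/2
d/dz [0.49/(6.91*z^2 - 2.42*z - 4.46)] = (1.1858 - 6.7718*z)/(-6.91*z^2 + 2.42*z + 4.46)^2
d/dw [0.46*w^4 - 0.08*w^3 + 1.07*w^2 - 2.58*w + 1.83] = 1.84*w^3 - 0.24*w^2 + 2.14*w - 2.58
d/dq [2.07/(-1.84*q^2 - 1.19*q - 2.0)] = (7.6176*q + 2.4633)/(1.84*q^2 + 1.19*q + 2.0)^2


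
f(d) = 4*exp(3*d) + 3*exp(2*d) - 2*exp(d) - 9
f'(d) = 12*exp(3*d) + 6*exp(2*d) - 2*exp(d)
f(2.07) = 2154.36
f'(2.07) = 6333.38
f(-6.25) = -9.00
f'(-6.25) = -0.00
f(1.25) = 190.65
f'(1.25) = 576.37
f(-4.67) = -9.02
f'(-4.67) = -0.02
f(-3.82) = -9.04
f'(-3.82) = -0.04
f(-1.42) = -9.25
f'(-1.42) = 0.04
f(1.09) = 116.84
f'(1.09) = 362.87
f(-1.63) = -9.25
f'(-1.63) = -0.07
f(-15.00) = -9.00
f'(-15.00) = 0.00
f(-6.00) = -9.00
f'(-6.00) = 0.00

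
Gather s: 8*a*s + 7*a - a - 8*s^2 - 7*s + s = 6*a - 8*s^2 + s*(8*a - 6)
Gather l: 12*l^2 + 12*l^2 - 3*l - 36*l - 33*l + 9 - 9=24*l^2 - 72*l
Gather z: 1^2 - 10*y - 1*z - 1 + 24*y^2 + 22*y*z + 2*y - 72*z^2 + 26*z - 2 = 24*y^2 - 8*y - 72*z^2 + z*(22*y + 25) - 2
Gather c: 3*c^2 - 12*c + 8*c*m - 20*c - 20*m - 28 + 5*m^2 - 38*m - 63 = 3*c^2 + c*(8*m - 32) + 5*m^2 - 58*m - 91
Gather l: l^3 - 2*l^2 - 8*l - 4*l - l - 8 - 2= l^3 - 2*l^2 - 13*l - 10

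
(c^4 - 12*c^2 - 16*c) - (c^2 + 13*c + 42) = c^4 - 13*c^2 - 29*c - 42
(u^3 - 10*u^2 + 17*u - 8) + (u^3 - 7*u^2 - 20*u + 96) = 2*u^3 - 17*u^2 - 3*u + 88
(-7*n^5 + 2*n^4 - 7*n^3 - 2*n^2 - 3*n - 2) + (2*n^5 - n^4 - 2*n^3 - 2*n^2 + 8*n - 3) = -5*n^5 + n^4 - 9*n^3 - 4*n^2 + 5*n - 5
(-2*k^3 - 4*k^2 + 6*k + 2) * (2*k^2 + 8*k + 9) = -4*k^5 - 24*k^4 - 38*k^3 + 16*k^2 + 70*k + 18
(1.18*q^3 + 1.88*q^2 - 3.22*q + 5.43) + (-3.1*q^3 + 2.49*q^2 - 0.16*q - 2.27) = -1.92*q^3 + 4.37*q^2 - 3.38*q + 3.16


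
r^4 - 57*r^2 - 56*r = r*(r - 8)*(r + 1)*(r + 7)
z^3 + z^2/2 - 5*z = z*(z - 2)*(z + 5/2)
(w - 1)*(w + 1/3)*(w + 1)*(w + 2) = w^4 + 7*w^3/3 - w^2/3 - 7*w/3 - 2/3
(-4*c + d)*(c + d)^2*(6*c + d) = -24*c^4 - 46*c^3*d - 19*c^2*d^2 + 4*c*d^3 + d^4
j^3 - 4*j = j*(j - 2)*(j + 2)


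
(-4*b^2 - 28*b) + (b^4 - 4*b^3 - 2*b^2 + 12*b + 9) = b^4 - 4*b^3 - 6*b^2 - 16*b + 9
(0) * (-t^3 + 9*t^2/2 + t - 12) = 0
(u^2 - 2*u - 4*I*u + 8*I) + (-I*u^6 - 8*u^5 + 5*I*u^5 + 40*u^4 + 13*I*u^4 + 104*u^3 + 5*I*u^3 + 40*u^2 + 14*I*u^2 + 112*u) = -I*u^6 - 8*u^5 + 5*I*u^5 + 40*u^4 + 13*I*u^4 + 104*u^3 + 5*I*u^3 + 41*u^2 + 14*I*u^2 + 110*u - 4*I*u + 8*I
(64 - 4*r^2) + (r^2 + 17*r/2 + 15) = -3*r^2 + 17*r/2 + 79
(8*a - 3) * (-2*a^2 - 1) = -16*a^3 + 6*a^2 - 8*a + 3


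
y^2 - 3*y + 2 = (y - 2)*(y - 1)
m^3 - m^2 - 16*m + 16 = (m - 4)*(m - 1)*(m + 4)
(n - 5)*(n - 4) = n^2 - 9*n + 20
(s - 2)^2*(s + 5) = s^3 + s^2 - 16*s + 20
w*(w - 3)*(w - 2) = w^3 - 5*w^2 + 6*w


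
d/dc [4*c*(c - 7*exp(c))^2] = 4*(c - 7*exp(c))*(-2*c*(7*exp(c) - 1) + c - 7*exp(c))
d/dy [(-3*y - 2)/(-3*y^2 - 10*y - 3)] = (-9*y^2 - 12*y - 11)/(9*y^4 + 60*y^3 + 118*y^2 + 60*y + 9)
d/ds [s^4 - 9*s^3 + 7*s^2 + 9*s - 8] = 4*s^3 - 27*s^2 + 14*s + 9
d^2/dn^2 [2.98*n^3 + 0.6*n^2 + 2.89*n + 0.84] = 17.88*n + 1.2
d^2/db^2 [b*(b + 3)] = 2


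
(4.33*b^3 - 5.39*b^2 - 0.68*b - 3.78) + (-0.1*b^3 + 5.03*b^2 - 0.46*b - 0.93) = 4.23*b^3 - 0.359999999999999*b^2 - 1.14*b - 4.71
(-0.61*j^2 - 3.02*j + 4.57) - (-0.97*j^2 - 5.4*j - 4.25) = 0.36*j^2 + 2.38*j + 8.82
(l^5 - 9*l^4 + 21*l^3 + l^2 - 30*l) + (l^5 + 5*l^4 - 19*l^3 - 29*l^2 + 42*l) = 2*l^5 - 4*l^4 + 2*l^3 - 28*l^2 + 12*l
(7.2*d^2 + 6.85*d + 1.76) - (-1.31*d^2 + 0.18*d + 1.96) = 8.51*d^2 + 6.67*d - 0.2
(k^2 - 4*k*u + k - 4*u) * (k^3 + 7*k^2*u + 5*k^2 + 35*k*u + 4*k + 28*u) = k^5 + 3*k^4*u + 6*k^4 - 28*k^3*u^2 + 18*k^3*u + 9*k^3 - 168*k^2*u^2 + 27*k^2*u + 4*k^2 - 252*k*u^2 + 12*k*u - 112*u^2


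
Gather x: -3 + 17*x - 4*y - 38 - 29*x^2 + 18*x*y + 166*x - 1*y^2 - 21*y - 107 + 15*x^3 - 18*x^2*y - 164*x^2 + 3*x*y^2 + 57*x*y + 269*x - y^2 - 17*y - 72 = 15*x^3 + x^2*(-18*y - 193) + x*(3*y^2 + 75*y + 452) - 2*y^2 - 42*y - 220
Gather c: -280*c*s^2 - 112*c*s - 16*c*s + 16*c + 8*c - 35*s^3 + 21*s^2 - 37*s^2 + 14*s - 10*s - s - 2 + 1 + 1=c*(-280*s^2 - 128*s + 24) - 35*s^3 - 16*s^2 + 3*s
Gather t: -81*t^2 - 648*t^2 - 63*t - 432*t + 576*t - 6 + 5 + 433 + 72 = -729*t^2 + 81*t + 504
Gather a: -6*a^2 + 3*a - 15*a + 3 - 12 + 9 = -6*a^2 - 12*a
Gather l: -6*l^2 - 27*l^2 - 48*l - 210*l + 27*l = -33*l^2 - 231*l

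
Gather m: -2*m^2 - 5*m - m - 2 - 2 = -2*m^2 - 6*m - 4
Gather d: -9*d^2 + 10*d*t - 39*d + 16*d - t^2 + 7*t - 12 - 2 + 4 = -9*d^2 + d*(10*t - 23) - t^2 + 7*t - 10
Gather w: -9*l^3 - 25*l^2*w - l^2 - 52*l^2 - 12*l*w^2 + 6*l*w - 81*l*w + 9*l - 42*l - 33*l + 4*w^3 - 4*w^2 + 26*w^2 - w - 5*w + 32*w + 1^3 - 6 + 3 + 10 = -9*l^3 - 53*l^2 - 66*l + 4*w^3 + w^2*(22 - 12*l) + w*(-25*l^2 - 75*l + 26) + 8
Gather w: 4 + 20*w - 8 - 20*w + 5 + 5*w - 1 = 5*w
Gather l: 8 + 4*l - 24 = 4*l - 16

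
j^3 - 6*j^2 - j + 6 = (j - 6)*(j - 1)*(j + 1)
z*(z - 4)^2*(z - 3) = z^4 - 11*z^3 + 40*z^2 - 48*z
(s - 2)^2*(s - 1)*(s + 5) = s^4 - 17*s^2 + 36*s - 20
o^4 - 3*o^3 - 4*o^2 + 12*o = o*(o - 3)*(o - 2)*(o + 2)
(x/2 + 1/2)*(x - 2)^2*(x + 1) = x^4/2 - x^3 - 3*x^2/2 + 2*x + 2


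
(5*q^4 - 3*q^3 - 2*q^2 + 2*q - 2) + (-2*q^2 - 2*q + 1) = 5*q^4 - 3*q^3 - 4*q^2 - 1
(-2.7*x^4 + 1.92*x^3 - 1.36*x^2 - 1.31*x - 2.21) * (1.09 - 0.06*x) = 0.162*x^5 - 3.0582*x^4 + 2.1744*x^3 - 1.4038*x^2 - 1.2953*x - 2.4089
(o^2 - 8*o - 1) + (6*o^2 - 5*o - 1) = 7*o^2 - 13*o - 2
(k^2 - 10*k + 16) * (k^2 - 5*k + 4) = k^4 - 15*k^3 + 70*k^2 - 120*k + 64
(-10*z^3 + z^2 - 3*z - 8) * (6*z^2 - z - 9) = -60*z^5 + 16*z^4 + 71*z^3 - 54*z^2 + 35*z + 72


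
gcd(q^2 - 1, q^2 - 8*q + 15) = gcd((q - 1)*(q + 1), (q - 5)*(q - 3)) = 1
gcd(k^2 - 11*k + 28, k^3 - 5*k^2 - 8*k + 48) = k - 4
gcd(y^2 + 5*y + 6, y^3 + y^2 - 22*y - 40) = y + 2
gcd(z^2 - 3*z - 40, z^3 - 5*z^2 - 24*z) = z - 8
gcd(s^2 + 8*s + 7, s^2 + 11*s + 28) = s + 7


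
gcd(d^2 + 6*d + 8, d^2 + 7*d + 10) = d + 2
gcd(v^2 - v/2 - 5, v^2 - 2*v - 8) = v + 2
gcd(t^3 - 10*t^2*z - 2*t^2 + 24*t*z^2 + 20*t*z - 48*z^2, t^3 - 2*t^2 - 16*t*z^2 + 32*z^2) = -t^2 + 4*t*z + 2*t - 8*z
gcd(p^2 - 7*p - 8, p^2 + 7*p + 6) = p + 1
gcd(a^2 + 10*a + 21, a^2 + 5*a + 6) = a + 3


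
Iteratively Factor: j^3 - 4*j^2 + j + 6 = (j - 3)*(j^2 - j - 2) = (j - 3)*(j - 2)*(j + 1)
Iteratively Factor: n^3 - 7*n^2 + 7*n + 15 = (n - 3)*(n^2 - 4*n - 5) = (n - 5)*(n - 3)*(n + 1)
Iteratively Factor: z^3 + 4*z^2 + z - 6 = (z - 1)*(z^2 + 5*z + 6) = (z - 1)*(z + 3)*(z + 2)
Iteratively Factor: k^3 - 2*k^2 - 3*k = (k + 1)*(k^2 - 3*k) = (k - 3)*(k + 1)*(k)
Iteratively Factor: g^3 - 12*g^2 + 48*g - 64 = (g - 4)*(g^2 - 8*g + 16) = (g - 4)^2*(g - 4)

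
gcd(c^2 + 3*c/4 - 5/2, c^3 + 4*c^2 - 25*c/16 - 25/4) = c - 5/4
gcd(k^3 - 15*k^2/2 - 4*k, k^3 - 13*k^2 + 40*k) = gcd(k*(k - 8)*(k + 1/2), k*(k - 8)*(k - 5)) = k^2 - 8*k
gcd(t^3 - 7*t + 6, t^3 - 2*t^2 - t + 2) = t^2 - 3*t + 2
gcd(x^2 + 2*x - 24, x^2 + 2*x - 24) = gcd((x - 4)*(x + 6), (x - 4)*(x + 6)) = x^2 + 2*x - 24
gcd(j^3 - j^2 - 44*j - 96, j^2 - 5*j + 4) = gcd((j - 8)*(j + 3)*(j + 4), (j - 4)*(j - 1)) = 1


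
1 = 1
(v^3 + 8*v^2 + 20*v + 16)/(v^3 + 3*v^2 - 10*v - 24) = (v + 2)/(v - 3)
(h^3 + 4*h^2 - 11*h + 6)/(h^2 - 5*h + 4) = (h^2 + 5*h - 6)/(h - 4)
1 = 1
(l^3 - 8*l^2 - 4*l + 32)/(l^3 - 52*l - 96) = (l - 2)/(l + 6)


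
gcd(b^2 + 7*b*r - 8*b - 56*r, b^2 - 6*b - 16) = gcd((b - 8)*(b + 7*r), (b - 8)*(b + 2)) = b - 8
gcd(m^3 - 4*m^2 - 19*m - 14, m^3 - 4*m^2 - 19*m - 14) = m^3 - 4*m^2 - 19*m - 14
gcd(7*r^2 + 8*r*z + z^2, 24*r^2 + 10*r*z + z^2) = 1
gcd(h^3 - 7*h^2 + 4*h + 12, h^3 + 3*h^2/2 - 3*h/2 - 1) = 1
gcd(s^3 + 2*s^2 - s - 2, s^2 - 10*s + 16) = 1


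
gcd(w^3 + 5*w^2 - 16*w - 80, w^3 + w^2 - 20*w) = w^2 + w - 20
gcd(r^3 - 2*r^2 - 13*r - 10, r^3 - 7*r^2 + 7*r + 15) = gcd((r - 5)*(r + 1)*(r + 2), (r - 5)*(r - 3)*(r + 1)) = r^2 - 4*r - 5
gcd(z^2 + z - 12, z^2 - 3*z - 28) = z + 4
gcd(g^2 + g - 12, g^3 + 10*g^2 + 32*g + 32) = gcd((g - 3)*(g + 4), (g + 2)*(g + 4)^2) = g + 4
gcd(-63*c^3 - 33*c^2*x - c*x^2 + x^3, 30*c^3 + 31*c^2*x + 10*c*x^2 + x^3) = 3*c + x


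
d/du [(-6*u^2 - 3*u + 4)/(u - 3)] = (-6*u^2 + 36*u + 5)/(u^2 - 6*u + 9)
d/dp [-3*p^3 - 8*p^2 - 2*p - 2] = -9*p^2 - 16*p - 2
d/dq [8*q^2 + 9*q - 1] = 16*q + 9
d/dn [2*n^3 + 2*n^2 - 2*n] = 6*n^2 + 4*n - 2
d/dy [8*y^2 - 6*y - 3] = 16*y - 6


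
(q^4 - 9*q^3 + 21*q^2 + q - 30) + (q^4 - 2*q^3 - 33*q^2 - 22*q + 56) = 2*q^4 - 11*q^3 - 12*q^2 - 21*q + 26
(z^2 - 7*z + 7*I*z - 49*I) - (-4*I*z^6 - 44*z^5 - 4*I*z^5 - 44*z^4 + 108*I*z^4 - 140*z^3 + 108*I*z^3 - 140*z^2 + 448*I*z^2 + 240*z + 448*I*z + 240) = 4*I*z^6 + 44*z^5 + 4*I*z^5 + 44*z^4 - 108*I*z^4 + 140*z^3 - 108*I*z^3 + 141*z^2 - 448*I*z^2 - 247*z - 441*I*z - 240 - 49*I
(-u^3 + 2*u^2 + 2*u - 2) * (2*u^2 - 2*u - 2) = -2*u^5 + 6*u^4 + 2*u^3 - 12*u^2 + 4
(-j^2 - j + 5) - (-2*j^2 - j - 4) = j^2 + 9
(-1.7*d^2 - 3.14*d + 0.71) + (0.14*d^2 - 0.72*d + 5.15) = -1.56*d^2 - 3.86*d + 5.86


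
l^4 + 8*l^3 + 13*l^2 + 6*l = l*(l + 1)^2*(l + 6)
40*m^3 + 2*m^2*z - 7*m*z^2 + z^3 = (-5*m + z)*(-4*m + z)*(2*m + z)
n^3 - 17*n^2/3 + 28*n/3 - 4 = (n - 3)*(n - 2)*(n - 2/3)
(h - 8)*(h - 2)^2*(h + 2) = h^4 - 10*h^3 + 12*h^2 + 40*h - 64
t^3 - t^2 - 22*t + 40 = (t - 4)*(t - 2)*(t + 5)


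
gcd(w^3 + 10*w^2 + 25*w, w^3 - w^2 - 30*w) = w^2 + 5*w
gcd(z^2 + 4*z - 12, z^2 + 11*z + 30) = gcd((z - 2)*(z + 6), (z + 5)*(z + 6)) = z + 6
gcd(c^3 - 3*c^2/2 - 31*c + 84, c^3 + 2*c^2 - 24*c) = c^2 + 2*c - 24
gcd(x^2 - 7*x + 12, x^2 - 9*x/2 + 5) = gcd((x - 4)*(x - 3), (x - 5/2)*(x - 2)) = 1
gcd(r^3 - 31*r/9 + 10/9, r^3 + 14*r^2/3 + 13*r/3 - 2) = r^2 + 5*r/3 - 2/3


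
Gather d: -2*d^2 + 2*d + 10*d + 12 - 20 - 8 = -2*d^2 + 12*d - 16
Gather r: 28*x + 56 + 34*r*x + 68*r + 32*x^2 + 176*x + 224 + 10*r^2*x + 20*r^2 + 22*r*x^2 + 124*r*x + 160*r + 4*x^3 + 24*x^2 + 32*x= r^2*(10*x + 20) + r*(22*x^2 + 158*x + 228) + 4*x^3 + 56*x^2 + 236*x + 280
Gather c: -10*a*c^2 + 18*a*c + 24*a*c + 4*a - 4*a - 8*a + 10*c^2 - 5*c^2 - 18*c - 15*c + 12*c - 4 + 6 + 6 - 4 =-8*a + c^2*(5 - 10*a) + c*(42*a - 21) + 4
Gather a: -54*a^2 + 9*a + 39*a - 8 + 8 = -54*a^2 + 48*a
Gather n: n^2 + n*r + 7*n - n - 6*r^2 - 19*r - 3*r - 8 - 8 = n^2 + n*(r + 6) - 6*r^2 - 22*r - 16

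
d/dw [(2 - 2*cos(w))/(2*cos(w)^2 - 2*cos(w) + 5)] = 2*(4*cos(w) - cos(2*w) + 2)*sin(w)/(2*cos(w) - cos(2*w) - 6)^2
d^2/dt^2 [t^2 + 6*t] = 2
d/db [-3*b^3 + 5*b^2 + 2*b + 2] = -9*b^2 + 10*b + 2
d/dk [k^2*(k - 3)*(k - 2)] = k*(4*k^2 - 15*k + 12)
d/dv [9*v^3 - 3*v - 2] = 27*v^2 - 3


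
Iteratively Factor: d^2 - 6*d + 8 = (d - 4)*(d - 2)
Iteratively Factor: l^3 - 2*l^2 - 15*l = (l)*(l^2 - 2*l - 15) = l*(l - 5)*(l + 3)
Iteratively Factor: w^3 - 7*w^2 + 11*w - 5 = (w - 1)*(w^2 - 6*w + 5) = (w - 1)^2*(w - 5)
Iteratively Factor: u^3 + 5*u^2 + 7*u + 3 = (u + 1)*(u^2 + 4*u + 3) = (u + 1)^2*(u + 3)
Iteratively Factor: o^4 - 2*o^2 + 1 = (o + 1)*(o^3 - o^2 - o + 1) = (o + 1)^2*(o^2 - 2*o + 1) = (o - 1)*(o + 1)^2*(o - 1)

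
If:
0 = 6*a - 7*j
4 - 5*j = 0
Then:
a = 14/15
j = 4/5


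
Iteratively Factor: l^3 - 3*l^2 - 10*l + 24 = (l - 4)*(l^2 + l - 6) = (l - 4)*(l - 2)*(l + 3)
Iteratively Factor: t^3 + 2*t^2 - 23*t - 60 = (t + 3)*(t^2 - t - 20) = (t + 3)*(t + 4)*(t - 5)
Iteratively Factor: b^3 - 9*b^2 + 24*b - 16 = (b - 1)*(b^2 - 8*b + 16) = (b - 4)*(b - 1)*(b - 4)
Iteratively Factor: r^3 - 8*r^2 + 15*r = (r - 5)*(r^2 - 3*r) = r*(r - 5)*(r - 3)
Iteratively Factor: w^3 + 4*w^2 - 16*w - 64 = (w + 4)*(w^2 - 16) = (w + 4)^2*(w - 4)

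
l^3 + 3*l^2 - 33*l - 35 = (l - 5)*(l + 1)*(l + 7)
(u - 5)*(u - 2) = u^2 - 7*u + 10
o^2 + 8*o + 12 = (o + 2)*(o + 6)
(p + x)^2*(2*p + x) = 2*p^3 + 5*p^2*x + 4*p*x^2 + x^3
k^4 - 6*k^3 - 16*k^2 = k^2*(k - 8)*(k + 2)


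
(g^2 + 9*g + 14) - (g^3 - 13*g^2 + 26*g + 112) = -g^3 + 14*g^2 - 17*g - 98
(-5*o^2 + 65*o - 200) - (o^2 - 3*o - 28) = -6*o^2 + 68*o - 172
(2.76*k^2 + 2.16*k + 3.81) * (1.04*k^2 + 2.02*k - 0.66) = 2.8704*k^4 + 7.8216*k^3 + 6.504*k^2 + 6.2706*k - 2.5146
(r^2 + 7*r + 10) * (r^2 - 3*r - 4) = r^4 + 4*r^3 - 15*r^2 - 58*r - 40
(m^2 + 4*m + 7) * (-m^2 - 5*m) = -m^4 - 9*m^3 - 27*m^2 - 35*m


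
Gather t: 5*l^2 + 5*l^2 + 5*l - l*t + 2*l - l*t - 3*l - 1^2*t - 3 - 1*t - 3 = 10*l^2 + 4*l + t*(-2*l - 2) - 6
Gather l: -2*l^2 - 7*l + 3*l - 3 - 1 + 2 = -2*l^2 - 4*l - 2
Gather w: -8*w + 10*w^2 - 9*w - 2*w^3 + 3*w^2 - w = -2*w^3 + 13*w^2 - 18*w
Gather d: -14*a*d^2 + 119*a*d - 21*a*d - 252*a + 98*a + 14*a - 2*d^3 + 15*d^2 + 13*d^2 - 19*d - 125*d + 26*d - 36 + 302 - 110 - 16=-140*a - 2*d^3 + d^2*(28 - 14*a) + d*(98*a - 118) + 140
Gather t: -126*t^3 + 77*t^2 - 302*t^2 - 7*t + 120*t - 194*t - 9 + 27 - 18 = -126*t^3 - 225*t^2 - 81*t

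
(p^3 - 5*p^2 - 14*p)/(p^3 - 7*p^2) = (p + 2)/p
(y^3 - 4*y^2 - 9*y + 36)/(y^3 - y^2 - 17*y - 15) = (y^2 - 7*y + 12)/(y^2 - 4*y - 5)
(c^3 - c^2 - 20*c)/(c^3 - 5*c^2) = (c + 4)/c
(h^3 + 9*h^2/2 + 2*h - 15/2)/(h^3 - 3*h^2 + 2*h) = (2*h^2 + 11*h + 15)/(2*h*(h - 2))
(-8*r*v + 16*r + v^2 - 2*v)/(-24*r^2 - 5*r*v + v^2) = (v - 2)/(3*r + v)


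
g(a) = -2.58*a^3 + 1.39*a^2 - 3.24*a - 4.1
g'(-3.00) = -81.24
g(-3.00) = 87.79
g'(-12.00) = -1151.16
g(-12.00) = 4693.18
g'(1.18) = -10.74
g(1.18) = -10.23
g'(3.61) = -94.07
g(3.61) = -119.06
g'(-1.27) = -19.25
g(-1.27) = 7.54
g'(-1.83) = -34.25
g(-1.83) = 22.30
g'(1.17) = -10.58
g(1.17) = -10.12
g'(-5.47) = -250.03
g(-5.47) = 477.47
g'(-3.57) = -111.81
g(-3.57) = 142.57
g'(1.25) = -11.86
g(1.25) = -11.02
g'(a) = -7.74*a^2 + 2.78*a - 3.24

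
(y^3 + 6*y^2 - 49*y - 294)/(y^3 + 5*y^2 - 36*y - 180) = (y^2 - 49)/(y^2 - y - 30)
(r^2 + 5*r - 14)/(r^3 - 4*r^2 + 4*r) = (r + 7)/(r*(r - 2))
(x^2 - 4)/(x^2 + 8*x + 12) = (x - 2)/(x + 6)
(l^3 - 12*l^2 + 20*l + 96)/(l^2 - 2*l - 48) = (l^2 - 4*l - 12)/(l + 6)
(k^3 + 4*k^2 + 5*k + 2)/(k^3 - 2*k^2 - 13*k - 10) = (k + 1)/(k - 5)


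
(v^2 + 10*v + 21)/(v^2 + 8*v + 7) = (v + 3)/(v + 1)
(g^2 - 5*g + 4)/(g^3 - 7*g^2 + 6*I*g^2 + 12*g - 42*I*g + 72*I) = (g - 1)/(g^2 + g*(-3 + 6*I) - 18*I)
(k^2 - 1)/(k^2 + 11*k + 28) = (k^2 - 1)/(k^2 + 11*k + 28)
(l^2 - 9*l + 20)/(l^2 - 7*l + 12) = (l - 5)/(l - 3)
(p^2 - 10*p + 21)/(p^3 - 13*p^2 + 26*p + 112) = (p - 3)/(p^2 - 6*p - 16)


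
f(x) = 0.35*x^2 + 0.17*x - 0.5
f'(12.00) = 8.57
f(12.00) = 51.94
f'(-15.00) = -10.33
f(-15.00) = 75.70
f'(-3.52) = -2.29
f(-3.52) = 3.24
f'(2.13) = 1.66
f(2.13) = 1.45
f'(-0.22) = 0.02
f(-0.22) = -0.52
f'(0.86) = 0.77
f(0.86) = -0.09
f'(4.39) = 3.24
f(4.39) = 6.99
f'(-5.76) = -3.86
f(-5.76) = 10.13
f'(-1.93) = -1.18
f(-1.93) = 0.48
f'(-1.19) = -0.66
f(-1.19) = -0.21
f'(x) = 0.7*x + 0.17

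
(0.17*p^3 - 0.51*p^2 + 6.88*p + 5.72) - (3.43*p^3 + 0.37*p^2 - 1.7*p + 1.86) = -3.26*p^3 - 0.88*p^2 + 8.58*p + 3.86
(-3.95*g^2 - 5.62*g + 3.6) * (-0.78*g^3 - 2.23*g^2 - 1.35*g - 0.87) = 3.081*g^5 + 13.1921*g^4 + 15.0571*g^3 + 2.9955*g^2 + 0.0293999999999999*g - 3.132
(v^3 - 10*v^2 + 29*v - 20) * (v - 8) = v^4 - 18*v^3 + 109*v^2 - 252*v + 160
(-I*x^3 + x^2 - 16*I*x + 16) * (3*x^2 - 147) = -3*I*x^5 + 3*x^4 + 99*I*x^3 - 99*x^2 + 2352*I*x - 2352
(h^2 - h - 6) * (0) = 0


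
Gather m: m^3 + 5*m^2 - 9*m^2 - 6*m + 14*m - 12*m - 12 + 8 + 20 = m^3 - 4*m^2 - 4*m + 16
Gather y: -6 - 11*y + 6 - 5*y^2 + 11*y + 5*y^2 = 0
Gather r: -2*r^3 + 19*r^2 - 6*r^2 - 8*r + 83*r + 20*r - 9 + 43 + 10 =-2*r^3 + 13*r^2 + 95*r + 44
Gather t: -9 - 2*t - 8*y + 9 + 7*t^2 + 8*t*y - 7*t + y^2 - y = 7*t^2 + t*(8*y - 9) + y^2 - 9*y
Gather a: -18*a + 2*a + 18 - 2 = 16 - 16*a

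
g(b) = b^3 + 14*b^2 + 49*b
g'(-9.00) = 40.00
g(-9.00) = -36.00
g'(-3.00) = -8.00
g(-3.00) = -48.00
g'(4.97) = 262.26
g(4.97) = 712.11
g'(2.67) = 145.15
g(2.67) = 249.67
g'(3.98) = 207.96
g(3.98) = 479.83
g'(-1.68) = 10.43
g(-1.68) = -47.55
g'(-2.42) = -1.19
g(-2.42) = -50.76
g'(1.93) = 114.21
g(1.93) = 153.91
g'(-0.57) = 34.01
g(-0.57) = -23.57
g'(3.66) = 191.67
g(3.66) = 415.91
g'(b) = 3*b^2 + 28*b + 49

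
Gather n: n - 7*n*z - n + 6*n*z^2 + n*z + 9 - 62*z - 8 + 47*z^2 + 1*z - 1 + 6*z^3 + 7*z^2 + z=n*(6*z^2 - 6*z) + 6*z^3 + 54*z^2 - 60*z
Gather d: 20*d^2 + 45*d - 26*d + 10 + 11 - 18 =20*d^2 + 19*d + 3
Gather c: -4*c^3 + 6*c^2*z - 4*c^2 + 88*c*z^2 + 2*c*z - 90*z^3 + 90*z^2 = -4*c^3 + c^2*(6*z - 4) + c*(88*z^2 + 2*z) - 90*z^3 + 90*z^2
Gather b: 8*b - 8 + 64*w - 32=8*b + 64*w - 40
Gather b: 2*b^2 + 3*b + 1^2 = 2*b^2 + 3*b + 1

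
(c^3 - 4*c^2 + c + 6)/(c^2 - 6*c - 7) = (c^2 - 5*c + 6)/(c - 7)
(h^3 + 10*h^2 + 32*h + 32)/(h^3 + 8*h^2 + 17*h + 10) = (h^2 + 8*h + 16)/(h^2 + 6*h + 5)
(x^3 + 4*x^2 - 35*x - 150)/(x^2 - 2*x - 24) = (x^2 + 10*x + 25)/(x + 4)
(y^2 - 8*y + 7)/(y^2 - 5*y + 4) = (y - 7)/(y - 4)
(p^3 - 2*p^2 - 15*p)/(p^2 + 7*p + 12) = p*(p - 5)/(p + 4)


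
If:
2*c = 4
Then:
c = 2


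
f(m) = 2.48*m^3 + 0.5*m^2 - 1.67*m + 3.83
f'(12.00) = 1081.69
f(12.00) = 4341.23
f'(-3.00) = 62.29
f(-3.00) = -53.62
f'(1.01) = 6.93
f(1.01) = 5.21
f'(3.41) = 88.25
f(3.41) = 102.29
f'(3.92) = 116.58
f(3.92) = 154.35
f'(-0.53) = -0.11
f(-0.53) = 4.49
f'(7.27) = 398.83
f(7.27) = 971.03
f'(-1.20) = 7.84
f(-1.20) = 2.27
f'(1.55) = 17.75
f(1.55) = 11.68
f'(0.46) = 0.36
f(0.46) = 3.41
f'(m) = 7.44*m^2 + 1.0*m - 1.67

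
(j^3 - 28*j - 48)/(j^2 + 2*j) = j - 2 - 24/j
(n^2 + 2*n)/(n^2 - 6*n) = (n + 2)/(n - 6)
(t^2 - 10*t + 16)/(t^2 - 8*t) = (t - 2)/t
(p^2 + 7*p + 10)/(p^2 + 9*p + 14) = (p + 5)/(p + 7)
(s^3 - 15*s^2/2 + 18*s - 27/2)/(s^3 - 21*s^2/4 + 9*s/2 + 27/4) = 2*(2*s - 3)/(4*s + 3)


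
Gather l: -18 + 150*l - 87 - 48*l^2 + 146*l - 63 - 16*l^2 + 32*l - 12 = -64*l^2 + 328*l - 180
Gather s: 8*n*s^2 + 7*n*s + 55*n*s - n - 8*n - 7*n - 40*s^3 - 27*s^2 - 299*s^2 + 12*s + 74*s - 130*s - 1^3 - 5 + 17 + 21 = -16*n - 40*s^3 + s^2*(8*n - 326) + s*(62*n - 44) + 32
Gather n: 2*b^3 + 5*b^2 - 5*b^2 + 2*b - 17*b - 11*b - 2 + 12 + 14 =2*b^3 - 26*b + 24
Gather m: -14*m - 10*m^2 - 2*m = -10*m^2 - 16*m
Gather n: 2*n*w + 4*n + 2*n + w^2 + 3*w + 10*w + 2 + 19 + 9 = n*(2*w + 6) + w^2 + 13*w + 30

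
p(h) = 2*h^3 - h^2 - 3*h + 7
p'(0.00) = -3.00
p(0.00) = 7.00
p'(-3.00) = 57.00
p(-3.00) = -47.00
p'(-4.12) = 107.09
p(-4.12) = -137.48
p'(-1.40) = 11.56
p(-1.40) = 3.75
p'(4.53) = 111.07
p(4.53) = 158.81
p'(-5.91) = 218.39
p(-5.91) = -423.05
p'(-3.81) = 91.72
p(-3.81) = -106.70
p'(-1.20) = 8.04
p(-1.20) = 5.70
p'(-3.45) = 75.32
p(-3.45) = -76.68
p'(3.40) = 59.56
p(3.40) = 63.85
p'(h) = 6*h^2 - 2*h - 3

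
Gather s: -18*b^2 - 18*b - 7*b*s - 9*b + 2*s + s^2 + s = -18*b^2 - 27*b + s^2 + s*(3 - 7*b)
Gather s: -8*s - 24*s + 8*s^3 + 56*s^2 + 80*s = 8*s^3 + 56*s^2 + 48*s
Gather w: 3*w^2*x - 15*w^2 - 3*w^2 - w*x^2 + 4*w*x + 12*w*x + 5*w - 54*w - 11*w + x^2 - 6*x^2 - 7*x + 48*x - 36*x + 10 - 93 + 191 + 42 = w^2*(3*x - 18) + w*(-x^2 + 16*x - 60) - 5*x^2 + 5*x + 150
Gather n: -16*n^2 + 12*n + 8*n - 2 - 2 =-16*n^2 + 20*n - 4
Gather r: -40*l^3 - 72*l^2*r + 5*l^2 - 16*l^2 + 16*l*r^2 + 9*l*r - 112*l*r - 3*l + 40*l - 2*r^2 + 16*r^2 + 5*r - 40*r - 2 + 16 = -40*l^3 - 11*l^2 + 37*l + r^2*(16*l + 14) + r*(-72*l^2 - 103*l - 35) + 14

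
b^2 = b^2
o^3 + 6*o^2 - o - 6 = (o - 1)*(o + 1)*(o + 6)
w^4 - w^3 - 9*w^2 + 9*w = w*(w - 3)*(w - 1)*(w + 3)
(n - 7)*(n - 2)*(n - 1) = n^3 - 10*n^2 + 23*n - 14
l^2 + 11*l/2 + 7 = (l + 2)*(l + 7/2)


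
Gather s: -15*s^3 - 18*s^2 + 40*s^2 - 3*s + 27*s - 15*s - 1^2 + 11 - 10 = -15*s^3 + 22*s^2 + 9*s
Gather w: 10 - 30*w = 10 - 30*w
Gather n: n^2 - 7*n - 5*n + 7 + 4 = n^2 - 12*n + 11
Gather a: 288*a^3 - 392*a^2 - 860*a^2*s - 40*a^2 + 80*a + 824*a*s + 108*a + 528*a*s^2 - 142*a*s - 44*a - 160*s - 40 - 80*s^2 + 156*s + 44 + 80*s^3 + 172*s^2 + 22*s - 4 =288*a^3 + a^2*(-860*s - 432) + a*(528*s^2 + 682*s + 144) + 80*s^3 + 92*s^2 + 18*s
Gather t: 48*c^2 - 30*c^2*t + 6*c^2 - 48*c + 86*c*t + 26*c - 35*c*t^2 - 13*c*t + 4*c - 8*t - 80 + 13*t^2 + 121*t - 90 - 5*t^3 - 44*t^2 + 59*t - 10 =54*c^2 - 18*c - 5*t^3 + t^2*(-35*c - 31) + t*(-30*c^2 + 73*c + 172) - 180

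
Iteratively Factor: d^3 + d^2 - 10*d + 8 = (d - 1)*(d^2 + 2*d - 8) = (d - 1)*(d + 4)*(d - 2)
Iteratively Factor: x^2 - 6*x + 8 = (x - 2)*(x - 4)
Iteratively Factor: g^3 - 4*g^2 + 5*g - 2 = (g - 1)*(g^2 - 3*g + 2) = (g - 1)^2*(g - 2)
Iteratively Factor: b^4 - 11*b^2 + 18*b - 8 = (b + 4)*(b^3 - 4*b^2 + 5*b - 2) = (b - 1)*(b + 4)*(b^2 - 3*b + 2) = (b - 2)*(b - 1)*(b + 4)*(b - 1)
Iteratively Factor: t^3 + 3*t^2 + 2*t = (t + 1)*(t^2 + 2*t) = (t + 1)*(t + 2)*(t)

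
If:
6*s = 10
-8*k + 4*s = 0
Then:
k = 5/6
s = 5/3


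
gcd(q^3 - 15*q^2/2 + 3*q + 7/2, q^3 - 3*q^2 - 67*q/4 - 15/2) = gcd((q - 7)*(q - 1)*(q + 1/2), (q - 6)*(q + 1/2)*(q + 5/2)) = q + 1/2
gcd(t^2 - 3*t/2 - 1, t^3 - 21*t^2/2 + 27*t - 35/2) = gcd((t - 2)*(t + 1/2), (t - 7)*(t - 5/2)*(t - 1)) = 1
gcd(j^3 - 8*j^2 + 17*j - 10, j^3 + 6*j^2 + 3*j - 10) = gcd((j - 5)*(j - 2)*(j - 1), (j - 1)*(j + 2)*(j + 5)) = j - 1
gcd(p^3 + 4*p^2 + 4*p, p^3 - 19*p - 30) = p + 2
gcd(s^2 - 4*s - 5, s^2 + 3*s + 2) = s + 1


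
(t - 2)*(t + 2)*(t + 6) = t^3 + 6*t^2 - 4*t - 24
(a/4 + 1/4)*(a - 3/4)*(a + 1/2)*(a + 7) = a^4/4 + 31*a^3/16 + 37*a^2/32 - 19*a/16 - 21/32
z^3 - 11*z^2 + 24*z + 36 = (z - 6)^2*(z + 1)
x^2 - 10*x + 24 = (x - 6)*(x - 4)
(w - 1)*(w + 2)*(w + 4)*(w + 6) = w^4 + 11*w^3 + 32*w^2 + 4*w - 48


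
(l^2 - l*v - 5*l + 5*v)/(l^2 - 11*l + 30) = (l - v)/(l - 6)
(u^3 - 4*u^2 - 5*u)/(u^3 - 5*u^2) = (u + 1)/u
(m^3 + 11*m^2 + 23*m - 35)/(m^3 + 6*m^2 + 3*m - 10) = (m + 7)/(m + 2)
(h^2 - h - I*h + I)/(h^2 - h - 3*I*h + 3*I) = (h - I)/(h - 3*I)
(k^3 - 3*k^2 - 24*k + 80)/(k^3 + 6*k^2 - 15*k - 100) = (k - 4)/(k + 5)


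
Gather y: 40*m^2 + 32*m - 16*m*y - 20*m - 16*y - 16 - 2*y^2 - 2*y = 40*m^2 + 12*m - 2*y^2 + y*(-16*m - 18) - 16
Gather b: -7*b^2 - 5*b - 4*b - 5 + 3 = -7*b^2 - 9*b - 2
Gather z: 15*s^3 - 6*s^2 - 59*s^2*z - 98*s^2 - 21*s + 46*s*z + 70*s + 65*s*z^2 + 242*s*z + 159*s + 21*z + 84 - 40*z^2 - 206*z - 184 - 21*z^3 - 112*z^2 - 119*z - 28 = 15*s^3 - 104*s^2 + 208*s - 21*z^3 + z^2*(65*s - 152) + z*(-59*s^2 + 288*s - 304) - 128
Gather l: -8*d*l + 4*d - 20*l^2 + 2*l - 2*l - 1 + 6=-8*d*l + 4*d - 20*l^2 + 5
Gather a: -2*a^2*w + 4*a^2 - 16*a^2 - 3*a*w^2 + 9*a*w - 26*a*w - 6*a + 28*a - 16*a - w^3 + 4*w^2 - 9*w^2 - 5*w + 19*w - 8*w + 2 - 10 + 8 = a^2*(-2*w - 12) + a*(-3*w^2 - 17*w + 6) - w^3 - 5*w^2 + 6*w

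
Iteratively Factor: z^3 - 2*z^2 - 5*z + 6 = (z + 2)*(z^2 - 4*z + 3) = (z - 3)*(z + 2)*(z - 1)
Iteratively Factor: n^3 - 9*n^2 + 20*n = (n - 5)*(n^2 - 4*n) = n*(n - 5)*(n - 4)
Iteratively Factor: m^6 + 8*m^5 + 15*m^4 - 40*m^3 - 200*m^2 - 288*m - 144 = (m + 2)*(m^5 + 6*m^4 + 3*m^3 - 46*m^2 - 108*m - 72) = (m + 2)^2*(m^4 + 4*m^3 - 5*m^2 - 36*m - 36) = (m + 2)^3*(m^3 + 2*m^2 - 9*m - 18) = (m + 2)^3*(m + 3)*(m^2 - m - 6) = (m + 2)^4*(m + 3)*(m - 3)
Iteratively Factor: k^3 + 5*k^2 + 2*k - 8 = (k - 1)*(k^2 + 6*k + 8) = (k - 1)*(k + 2)*(k + 4)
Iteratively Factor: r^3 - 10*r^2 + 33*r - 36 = (r - 3)*(r^2 - 7*r + 12) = (r - 3)^2*(r - 4)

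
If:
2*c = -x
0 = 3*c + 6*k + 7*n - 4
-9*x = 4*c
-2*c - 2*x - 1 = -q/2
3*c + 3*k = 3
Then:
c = 0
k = 1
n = -2/7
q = 2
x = 0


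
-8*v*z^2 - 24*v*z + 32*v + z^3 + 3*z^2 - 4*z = (-8*v + z)*(z - 1)*(z + 4)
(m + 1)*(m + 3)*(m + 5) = m^3 + 9*m^2 + 23*m + 15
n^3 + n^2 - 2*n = n*(n - 1)*(n + 2)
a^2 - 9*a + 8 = (a - 8)*(a - 1)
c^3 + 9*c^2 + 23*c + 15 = (c + 1)*(c + 3)*(c + 5)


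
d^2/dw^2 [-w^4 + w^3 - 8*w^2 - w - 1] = -12*w^2 + 6*w - 16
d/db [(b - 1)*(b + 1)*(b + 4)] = 3*b^2 + 8*b - 1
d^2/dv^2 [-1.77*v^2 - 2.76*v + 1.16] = -3.54000000000000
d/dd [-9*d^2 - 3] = -18*d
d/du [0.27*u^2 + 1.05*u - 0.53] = 0.54*u + 1.05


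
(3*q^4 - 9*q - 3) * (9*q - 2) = 27*q^5 - 6*q^4 - 81*q^2 - 9*q + 6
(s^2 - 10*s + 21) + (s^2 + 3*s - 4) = 2*s^2 - 7*s + 17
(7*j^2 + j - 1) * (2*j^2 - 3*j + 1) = 14*j^4 - 19*j^3 + 2*j^2 + 4*j - 1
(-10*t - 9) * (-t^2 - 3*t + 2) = 10*t^3 + 39*t^2 + 7*t - 18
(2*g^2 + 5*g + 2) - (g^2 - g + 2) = g^2 + 6*g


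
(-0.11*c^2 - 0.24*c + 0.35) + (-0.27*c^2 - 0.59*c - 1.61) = -0.38*c^2 - 0.83*c - 1.26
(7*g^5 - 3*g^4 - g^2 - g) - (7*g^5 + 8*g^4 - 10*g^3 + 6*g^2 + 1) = -11*g^4 + 10*g^3 - 7*g^2 - g - 1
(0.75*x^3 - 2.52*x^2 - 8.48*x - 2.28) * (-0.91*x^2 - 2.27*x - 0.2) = -0.6825*x^5 + 0.5907*x^4 + 13.2872*x^3 + 21.8284*x^2 + 6.8716*x + 0.456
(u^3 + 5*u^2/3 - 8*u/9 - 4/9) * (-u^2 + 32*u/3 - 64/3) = -u^5 + 9*u^4 - 8*u^3/3 - 1204*u^2/27 + 128*u/9 + 256/27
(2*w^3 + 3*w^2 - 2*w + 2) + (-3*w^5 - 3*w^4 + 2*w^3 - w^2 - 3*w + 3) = -3*w^5 - 3*w^4 + 4*w^3 + 2*w^2 - 5*w + 5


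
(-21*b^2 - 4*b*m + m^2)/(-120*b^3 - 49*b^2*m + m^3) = (7*b - m)/(40*b^2 + 3*b*m - m^2)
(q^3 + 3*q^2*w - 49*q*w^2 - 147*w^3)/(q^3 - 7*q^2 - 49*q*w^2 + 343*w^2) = (q + 3*w)/(q - 7)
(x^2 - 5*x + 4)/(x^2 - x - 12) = (x - 1)/(x + 3)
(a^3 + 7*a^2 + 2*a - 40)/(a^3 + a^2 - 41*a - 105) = (a^2 + 2*a - 8)/(a^2 - 4*a - 21)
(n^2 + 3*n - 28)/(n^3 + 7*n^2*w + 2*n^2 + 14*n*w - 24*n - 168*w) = (n + 7)/(n^2 + 7*n*w + 6*n + 42*w)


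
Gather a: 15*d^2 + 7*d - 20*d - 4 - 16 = 15*d^2 - 13*d - 20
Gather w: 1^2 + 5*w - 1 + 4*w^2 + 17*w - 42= 4*w^2 + 22*w - 42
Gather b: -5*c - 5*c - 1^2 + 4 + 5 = 8 - 10*c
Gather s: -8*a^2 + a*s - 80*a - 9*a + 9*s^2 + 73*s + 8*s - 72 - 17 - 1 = -8*a^2 - 89*a + 9*s^2 + s*(a + 81) - 90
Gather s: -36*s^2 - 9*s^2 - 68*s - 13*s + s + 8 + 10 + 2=-45*s^2 - 80*s + 20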